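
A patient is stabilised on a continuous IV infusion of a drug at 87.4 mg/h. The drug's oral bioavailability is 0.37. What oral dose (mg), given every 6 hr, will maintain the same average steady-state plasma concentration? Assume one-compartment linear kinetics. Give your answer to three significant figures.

To maintain the same Css, the systemic dosing rate must be unchanged: F·D/τ = infusion rate.
D = rate × τ / F = 87.4 × 6 / 0.37 = 1417 mg

1420 mg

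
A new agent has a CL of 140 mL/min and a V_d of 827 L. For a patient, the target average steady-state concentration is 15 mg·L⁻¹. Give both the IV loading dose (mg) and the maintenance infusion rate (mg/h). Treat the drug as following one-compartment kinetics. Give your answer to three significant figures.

(a) 12400 mg; (b) 126 mg/h

LD = Vd · C_target = 827.0 × 15 = 12410 mg
Convert clearance: 140 mL/min × 60 min/h ÷ 1000 mL/L = 8.400 L/h
Maintenance infusion rate = CL × Css = 8.400 × 15 = 126.0 mg/h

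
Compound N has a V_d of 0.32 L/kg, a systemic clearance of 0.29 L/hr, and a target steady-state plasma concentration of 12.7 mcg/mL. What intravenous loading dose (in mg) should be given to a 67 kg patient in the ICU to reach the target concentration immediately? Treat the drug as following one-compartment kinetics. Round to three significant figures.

272 mg

Total Vd = 0.32 × 67 = 21.44 L
LD = Vd × C = 21.44 × 12.70 = 272.3 mg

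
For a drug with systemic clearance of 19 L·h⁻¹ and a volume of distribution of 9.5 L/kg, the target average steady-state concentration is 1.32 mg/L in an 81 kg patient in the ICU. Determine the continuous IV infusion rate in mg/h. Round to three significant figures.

Rate = CL × Css = 19.00 × 1.32 = 25.08 mg/h

25.1 mg/h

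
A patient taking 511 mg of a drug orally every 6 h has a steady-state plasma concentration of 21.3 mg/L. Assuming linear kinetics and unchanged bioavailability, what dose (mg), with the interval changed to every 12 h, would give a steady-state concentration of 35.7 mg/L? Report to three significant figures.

For first-order elimination, Css ∝ F·D/(CL·τ); F and CL are unchanged, so Css ∝ D/τ.
D₂ = D₁ × (Css,target / Css,current) × (τ₂/τ₁) = 511 × (35.7/21.3) × (12/6) = 1713 mg

1710 mg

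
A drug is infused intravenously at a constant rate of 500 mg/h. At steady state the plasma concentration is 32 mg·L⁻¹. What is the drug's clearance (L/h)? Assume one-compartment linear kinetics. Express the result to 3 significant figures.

15.6 L/h

At steady state, infusion rate = CL × Css, so CL = rate / Css.
CL = 500 / 32 = 15.63 L/h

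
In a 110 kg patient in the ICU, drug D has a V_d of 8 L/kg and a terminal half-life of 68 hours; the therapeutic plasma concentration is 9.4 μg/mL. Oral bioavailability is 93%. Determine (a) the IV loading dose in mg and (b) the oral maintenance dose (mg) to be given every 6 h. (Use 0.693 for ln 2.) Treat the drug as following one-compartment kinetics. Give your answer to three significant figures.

Vd(total) = 110 kg × 8 L/kg = 880.0 L
LD = Vd × C = 880.0 × 9.4 = 8272 mg
CL = 0.693 × Vd / t½ = 0.693 × 880.0 / 68 = 8.968 L/h
D = CL × Css × τ / F = 8.968 × 9.4 × 6 / 0.93 = 543.9 mg

(a) 8270 mg; (b) 544 mg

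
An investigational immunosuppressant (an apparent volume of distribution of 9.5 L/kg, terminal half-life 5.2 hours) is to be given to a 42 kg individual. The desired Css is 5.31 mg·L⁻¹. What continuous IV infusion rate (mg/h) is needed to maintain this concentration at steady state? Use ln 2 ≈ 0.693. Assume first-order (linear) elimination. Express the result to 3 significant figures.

282 mg/h

Vd(total) = 42 kg × 9.5 L/kg = 399.0 L
CL = 0.693 × Vd / t½ = 0.693 × 399.0 / 5.2 = 53.17 L/h
Infusion rate = CL × Css = 53.17 × 5.31 = 282.3 mg/h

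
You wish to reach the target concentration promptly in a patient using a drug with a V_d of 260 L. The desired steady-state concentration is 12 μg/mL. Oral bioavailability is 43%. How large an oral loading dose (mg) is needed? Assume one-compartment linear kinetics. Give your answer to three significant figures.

The loading dose fills Vd to the target concentration.
LD = Vd × C / F = 260.0 × 12.00 / 0.43 = 7256 mg

7260 mg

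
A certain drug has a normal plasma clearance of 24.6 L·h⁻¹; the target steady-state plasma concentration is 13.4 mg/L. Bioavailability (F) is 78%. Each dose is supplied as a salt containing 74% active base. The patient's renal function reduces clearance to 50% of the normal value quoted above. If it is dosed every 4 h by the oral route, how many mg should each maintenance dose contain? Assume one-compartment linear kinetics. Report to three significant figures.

Patient clearance = 0.5 × 24.60 = 12.30 L/h
D = CL × Css × τ / F / S = 12.30 × 13.4 × 4 / 0.78 / 0.74 = 1142 mg

1140 mg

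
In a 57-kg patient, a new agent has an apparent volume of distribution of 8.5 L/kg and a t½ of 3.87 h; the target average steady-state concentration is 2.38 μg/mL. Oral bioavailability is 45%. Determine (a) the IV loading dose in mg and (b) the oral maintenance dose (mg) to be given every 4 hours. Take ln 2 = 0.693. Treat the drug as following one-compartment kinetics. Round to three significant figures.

(a) 1150 mg; (b) 1840 mg

Vd = 8.5 L/kg × 57 kg = 484.5 L
LD = Vd × C = 484.5 × 2.38 = 1153 mg
CL = 0.693 × Vd / t½ = 0.693 × 484.5 / 3.87 = 86.76 L/h
D = CL × Css × τ / F = 86.76 × 2.38 × 4 / 0.45 = 1835 mg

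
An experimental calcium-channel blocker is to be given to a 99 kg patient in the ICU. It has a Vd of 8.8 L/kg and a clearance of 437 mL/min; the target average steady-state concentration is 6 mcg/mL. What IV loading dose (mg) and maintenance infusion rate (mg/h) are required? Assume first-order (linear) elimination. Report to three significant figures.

(a) 5230 mg; (b) 157 mg/h

Total Vd = 8.8 × 99 = 871.2 L
Loading: fill Vd to C_target → 871.2 L × 6 mg/L = 5227 mg
Convert clearance: 437 mL/min × 60 min/h ÷ 1000 mL/L = 26.22 L/h
Maintenance: replace elimination → rate = CL × Css = 26.22 × 6 = 157.3 mg/h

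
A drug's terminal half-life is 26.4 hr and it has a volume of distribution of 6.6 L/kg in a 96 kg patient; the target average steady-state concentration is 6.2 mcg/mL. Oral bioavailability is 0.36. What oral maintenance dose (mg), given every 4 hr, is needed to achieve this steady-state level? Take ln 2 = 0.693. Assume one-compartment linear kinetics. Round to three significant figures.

1150 mg

Total Vd = 6.6 × 96 = 633.6 L
CL = 0.693 × Vd / t½ = 0.693 × 633.6 / 26.4 = 16.63 L/h
D = CL × Css × τ / F = 16.63 × 6.2 × 4 / 0.36 = 1146 mg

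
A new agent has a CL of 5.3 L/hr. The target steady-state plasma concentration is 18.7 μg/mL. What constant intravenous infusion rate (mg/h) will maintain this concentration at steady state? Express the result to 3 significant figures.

Rate = CL × Css = 5.300 × 18.7 = 99.11 mg/h

99.1 mg/h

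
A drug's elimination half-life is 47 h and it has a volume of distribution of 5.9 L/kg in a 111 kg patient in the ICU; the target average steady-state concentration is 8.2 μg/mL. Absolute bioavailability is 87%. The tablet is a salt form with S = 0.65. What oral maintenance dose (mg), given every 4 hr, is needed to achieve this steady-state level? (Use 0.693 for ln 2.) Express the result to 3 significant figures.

560 mg

Vd(total) = 111 kg × 5.9 L/kg = 654.9 L
CL = ln 2 · Vd / t½ = 0.693 × 654.9 / 47 = 9.656 L/h
D = CL × Css × τ / F / S = 9.656 × 8.2 × 4 / 0.87 / 0.65 = 560.1 mg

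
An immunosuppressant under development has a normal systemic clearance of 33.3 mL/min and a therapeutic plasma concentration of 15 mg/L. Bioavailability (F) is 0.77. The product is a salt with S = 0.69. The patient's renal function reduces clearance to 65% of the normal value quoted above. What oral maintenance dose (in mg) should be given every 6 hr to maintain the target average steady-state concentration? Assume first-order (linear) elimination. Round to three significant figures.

220 mg

Convert clearance: 33.3 mL/min × 60 min/h ÷ 1000 mL/L = 1.998 L/h
Patient clearance = 0.65 × 1.998 = 1.299 L/h
D = CL × Css × τ / F / S = 1.299 × 15 × 6 / 0.77 / 0.69 = 220.0 mg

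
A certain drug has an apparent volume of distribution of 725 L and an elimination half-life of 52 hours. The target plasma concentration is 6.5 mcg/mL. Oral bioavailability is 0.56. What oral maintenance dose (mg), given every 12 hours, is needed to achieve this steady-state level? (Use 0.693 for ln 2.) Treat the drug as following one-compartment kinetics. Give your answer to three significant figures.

1350 mg

CL = 0.693 × Vd / t½ = 0.693 × 725.0 / 52 = 9.662 L/h
D = CL × Css × τ / F = 9.662 × 6.5 × 12 / 0.56 = 1346 mg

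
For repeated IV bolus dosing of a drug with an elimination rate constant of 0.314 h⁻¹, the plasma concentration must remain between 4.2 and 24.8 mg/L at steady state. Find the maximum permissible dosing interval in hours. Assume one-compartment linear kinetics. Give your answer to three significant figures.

5.66 h

Between IV bolus doses, concentration decays as C = C₀·e^(−kτ), so C_peak/C_trough = e^(kτ).
τ_max = ln(C_peak/C_trough) / k = ln(24.8/4.2) / 0.3140 = 1.776 / 0.3140 = 5.656 h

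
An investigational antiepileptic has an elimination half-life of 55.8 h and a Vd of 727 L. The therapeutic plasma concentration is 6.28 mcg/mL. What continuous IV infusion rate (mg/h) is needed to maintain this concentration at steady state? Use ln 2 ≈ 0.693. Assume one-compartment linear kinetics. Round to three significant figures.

CL = 0.693 × Vd / t½ = 0.693 × 727.0 / 55.8 = 9.029 L/h
Infusion rate = CL × Css = 9.029 × 6.28 = 56.70 mg/h

56.7 mg/h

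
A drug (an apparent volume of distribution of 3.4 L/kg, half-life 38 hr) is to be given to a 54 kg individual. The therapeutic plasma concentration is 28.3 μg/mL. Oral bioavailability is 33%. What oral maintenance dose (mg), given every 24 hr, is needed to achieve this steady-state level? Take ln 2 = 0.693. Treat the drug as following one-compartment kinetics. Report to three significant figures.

Total Vd = 3.4 × 54 = 183.6 L
CL = ln 2 · Vd / t½ = 0.693 × 183.6 / 38 = 3.348 L/h
D = CL × Css × τ / F = 3.348 × 28.3 × 24 / 0.33 = 6891 mg

6890 mg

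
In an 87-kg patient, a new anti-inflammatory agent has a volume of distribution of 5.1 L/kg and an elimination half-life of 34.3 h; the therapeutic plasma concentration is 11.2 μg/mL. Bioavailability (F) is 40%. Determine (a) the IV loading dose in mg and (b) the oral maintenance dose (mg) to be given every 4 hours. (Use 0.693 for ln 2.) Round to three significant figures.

(a) 4970 mg; (b) 1000 mg

Total Vd = 5.1 × 87 = 443.7 L
LD = Vd × C = 443.7 × 11.2 = 4969 mg
CL = 0.693 × Vd / t½ = 0.693 × 443.7 / 34.3 = 8.965 L/h
D = CL × Css × τ / F = 8.965 × 11.2 × 4 / 0.4 = 1004 mg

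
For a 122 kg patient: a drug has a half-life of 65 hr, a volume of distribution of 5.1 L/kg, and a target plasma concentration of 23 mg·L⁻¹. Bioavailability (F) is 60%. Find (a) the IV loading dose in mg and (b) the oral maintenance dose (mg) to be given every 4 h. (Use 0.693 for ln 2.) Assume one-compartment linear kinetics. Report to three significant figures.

(a) 14300 mg; (b) 1020 mg

Vd = 5.1 L/kg × 122 kg = 622.2 L
LD = Vd × C = 622.2 × 23 = 14310 mg
CL = 0.693 × Vd / t½ = 0.693 × 622.2 / 65 = 6.634 L/h
D = CL × Css × τ / F = 6.634 × 23 × 4 / 0.6 = 1017 mg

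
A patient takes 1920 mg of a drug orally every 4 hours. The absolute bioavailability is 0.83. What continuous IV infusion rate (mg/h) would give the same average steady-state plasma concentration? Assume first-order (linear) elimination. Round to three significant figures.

Equivalent systemic input: infusion rate = F·D/τ.
Rate = 0.83 × 1920 / 4 = 398.4 mg/h

398 mg/h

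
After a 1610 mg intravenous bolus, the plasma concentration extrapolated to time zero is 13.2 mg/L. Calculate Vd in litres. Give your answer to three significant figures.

Immediately after an IV bolus, C₀ = Dose / Vd, so Vd = Dose / C₀.
Vd = 1610 / 13.2 = 122.0 L

122 L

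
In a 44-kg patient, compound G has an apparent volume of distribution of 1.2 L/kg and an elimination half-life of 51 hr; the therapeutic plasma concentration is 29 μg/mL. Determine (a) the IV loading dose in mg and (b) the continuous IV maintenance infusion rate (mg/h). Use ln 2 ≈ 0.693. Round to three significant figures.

(a) 1530 mg; (b) 20.8 mg/h

Vd(total) = 44 kg × 1.2 L/kg = 52.80 L
LD = Vd × C = 52.80 × 29 = 1531 mg
CL = 0.693 × Vd / t½ = 0.693 × 52.80 / 51 = 0.7175 L/h
Infusion rate = CL × Css = 0.7175 × 29 = 20.81 mg/h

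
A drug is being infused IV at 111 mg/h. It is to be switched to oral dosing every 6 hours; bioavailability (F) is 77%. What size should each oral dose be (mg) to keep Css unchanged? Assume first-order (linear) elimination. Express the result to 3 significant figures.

To maintain the same Css, the systemic dosing rate must be unchanged: F·D/τ = infusion rate.
D = rate × τ / F = 111 × 6 / 0.77 = 864.9 mg

865 mg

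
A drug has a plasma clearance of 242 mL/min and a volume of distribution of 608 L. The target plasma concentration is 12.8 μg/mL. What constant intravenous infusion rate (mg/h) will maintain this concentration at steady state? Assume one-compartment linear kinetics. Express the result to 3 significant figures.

CL = 242 mL/min = 242 × 0.06 = 14.52 L/h
R₀ = 14.52 × 12.8 = 185.9 mg/h

186 mg/h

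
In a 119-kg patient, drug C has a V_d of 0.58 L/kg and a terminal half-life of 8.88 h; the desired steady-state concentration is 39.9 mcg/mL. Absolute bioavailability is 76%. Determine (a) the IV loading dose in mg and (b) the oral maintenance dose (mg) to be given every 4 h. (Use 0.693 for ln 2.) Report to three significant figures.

(a) 2750 mg; (b) 1130 mg

Vd = 0.58 L/kg × 119 kg = 69.02 L
LD = Vd × C = 69.02 × 39.9 = 2754 mg
CL = 0.693 × Vd / t½ = 0.693 × 69.02 / 8.88 = 5.386 L/h
D = CL × Css × τ / F = 5.386 × 39.9 × 4 / 0.76 = 1131 mg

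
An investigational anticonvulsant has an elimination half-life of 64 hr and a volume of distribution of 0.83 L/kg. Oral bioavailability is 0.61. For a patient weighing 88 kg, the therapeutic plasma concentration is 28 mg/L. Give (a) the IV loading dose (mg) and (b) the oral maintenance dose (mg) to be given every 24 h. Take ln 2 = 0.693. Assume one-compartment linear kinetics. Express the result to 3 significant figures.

Vd(total) = 88 kg × 0.83 L/kg = 73.04 L
LD = Vd × C = 73.04 × 28 = 2045 mg
CL = 0.693 × Vd / t½ = 0.693 × 73.04 / 64 = 0.7909 L/h
D = CL × Css × τ / F = 0.7909 × 28 × 24 / 0.61 = 871.3 mg

(a) 2050 mg; (b) 871 mg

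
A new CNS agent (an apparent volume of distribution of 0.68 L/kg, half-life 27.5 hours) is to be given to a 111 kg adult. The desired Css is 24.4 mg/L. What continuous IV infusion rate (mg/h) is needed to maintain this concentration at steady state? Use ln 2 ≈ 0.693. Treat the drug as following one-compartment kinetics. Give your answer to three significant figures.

46.4 mg/h

Vd(total) = 111 kg × 0.68 L/kg = 75.48 L
CL = ln 2 · Vd / t½ = 0.693 × 75.48 / 27.5 = 1.902 L/h
Infusion rate = CL × Css = 1.902 × 24.4 = 46.41 mg/h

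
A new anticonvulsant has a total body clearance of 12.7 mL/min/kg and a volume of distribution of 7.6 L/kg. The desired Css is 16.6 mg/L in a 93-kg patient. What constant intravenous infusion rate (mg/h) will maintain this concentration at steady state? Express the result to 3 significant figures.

1180 mg/h

CL = 12.7 mL/min/kg × 93 kg = 1181 mL/min = 1181 × 60/1000 = 70.86 L/h
R₀ = 70.86 × 16.6 = 1176 mg/h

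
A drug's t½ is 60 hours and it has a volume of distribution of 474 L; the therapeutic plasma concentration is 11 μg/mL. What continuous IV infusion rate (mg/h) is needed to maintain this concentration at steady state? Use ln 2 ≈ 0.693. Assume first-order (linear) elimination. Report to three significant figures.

CL = 0.693 × Vd / t½ = 0.693 × 474.0 / 60 = 5.475 L/h
Infusion rate = CL × Css = 5.475 × 11 = 60.23 mg/h

60.2 mg/h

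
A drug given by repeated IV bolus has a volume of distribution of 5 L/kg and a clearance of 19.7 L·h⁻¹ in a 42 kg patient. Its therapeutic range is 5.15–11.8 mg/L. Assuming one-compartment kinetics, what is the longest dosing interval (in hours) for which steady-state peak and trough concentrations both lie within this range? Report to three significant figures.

8.84 h

Total Vd = 5 × 42 = 210.0 L
k = CL / Vd = 19.70 / 210.0 = 0.09381 h⁻¹
Between IV bolus doses, concentration decays as C = C₀·e^(−kτ), so C_peak/C_trough = e^(kτ).
τ_max = ln(C_peak/C_trough) / k = ln(11.8/5.15) / 0.09381 = 0.8291 / 0.09381 = 8.838 h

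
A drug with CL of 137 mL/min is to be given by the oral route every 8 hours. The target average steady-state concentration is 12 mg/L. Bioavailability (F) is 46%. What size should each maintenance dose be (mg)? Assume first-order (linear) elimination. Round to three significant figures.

1720 mg

CL = 137 mL/min × 60/1000 = 8.220 L/h
D = CL × Css × τ / F = 8.220 × 12 × 8 / 0.46 = 1715 mg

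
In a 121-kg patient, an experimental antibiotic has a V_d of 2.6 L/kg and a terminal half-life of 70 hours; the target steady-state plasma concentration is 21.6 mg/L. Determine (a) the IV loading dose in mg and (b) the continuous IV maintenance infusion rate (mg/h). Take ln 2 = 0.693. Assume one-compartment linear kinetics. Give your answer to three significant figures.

Vd(total) = 121 kg × 2.6 L/kg = 314.6 L
LD = Vd × C = 314.6 × 21.6 = 6795 mg
CL = 0.693 × Vd / t½ = 0.693 × 314.6 / 70 = 3.115 L/h
Infusion rate = CL × Css = 3.115 × 21.6 = 67.28 mg/h

(a) 6800 mg; (b) 67.3 mg/h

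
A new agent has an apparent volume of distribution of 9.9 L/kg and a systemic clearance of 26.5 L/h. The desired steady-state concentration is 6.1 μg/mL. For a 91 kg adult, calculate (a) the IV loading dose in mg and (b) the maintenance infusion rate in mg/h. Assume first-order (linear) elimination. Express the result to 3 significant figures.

Vd(total) = 91 kg × 9.9 L/kg = 900.9 L
LD = Vd · C_target = 900.9 × 6.1 = 5495 mg
Maintenance infusion rate = CL × Css = 26.50 × 6.1 = 161.7 mg/h

(a) 5500 mg; (b) 162 mg/h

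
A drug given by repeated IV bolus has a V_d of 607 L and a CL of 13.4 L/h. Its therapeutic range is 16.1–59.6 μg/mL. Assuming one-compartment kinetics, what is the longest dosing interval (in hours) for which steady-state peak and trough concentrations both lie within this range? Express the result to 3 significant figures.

k = CL / Vd = 13.40 / 607.0 = 0.02208 h⁻¹
Between IV bolus doses, concentration decays as C = C₀·e^(−kτ), so C_peak/C_trough = e^(kτ).
τ_max = ln(C_peak/C_trough) / k = ln(59.6/16.1) / 0.02208 = 1.309 / 0.02208 = 59.28 h

59.3 h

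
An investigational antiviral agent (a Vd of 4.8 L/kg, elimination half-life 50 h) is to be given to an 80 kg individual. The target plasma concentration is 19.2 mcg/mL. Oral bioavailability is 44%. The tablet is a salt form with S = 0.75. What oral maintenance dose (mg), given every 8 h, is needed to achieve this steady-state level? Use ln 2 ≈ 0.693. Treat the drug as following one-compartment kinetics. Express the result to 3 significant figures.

2480 mg

Total Vd = 4.8 × 80 = 384.0 L
k = 0.693/50 = 0.01386 h⁻¹, so CL = k·Vd = 0.01386 × 384.0 = 5.322 L/h
D = CL × Css × τ / F / S = 5.322 × 19.2 × 8 / 0.44 / 0.75 = 2477 mg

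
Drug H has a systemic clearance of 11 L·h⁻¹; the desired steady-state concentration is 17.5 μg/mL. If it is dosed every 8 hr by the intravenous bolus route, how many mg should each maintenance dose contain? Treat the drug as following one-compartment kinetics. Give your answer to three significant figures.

D = CL × Css × τ = 11.00 × 17.5 × 8 = 1540 mg

1540 mg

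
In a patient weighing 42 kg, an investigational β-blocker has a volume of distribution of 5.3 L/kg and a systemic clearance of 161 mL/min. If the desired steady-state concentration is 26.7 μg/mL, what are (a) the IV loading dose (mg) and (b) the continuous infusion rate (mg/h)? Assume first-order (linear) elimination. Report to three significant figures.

(a) 5940 mg; (b) 258 mg/h

Vd(total) = 42 kg × 5.3 L/kg = 222.6 L
Loading dose = Vd × C = 222.6 × 26.7 = 5943 mg
CL = 161 mL/min × 60/1000 = 9.660 L/h
Maintenance infusion rate = CL × Css = 9.660 × 26.7 = 257.9 mg/h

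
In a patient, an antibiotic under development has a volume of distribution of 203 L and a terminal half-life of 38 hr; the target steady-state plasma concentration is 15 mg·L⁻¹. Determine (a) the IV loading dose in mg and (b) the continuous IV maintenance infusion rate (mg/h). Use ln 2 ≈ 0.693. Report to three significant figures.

(a) 3050 mg; (b) 55.5 mg/h

LD = Vd × C = 203.0 × 15 = 3045 mg
CL = 0.693 × Vd / t½ = 0.693 × 203.0 / 38 = 3.702 L/h
Infusion rate = CL × Css = 3.702 × 15 = 55.53 mg/h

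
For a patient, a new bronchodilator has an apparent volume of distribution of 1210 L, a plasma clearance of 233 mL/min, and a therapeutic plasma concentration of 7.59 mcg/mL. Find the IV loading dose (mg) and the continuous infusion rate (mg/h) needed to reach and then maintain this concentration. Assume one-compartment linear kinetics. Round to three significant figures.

Loading dose = Vd × C = 1210 × 7.59 = 9184 mg
Convert clearance: 233 mL/min × 60 min/h ÷ 1000 mL/L = 13.98 L/h
Infusion rate = 13.98 L/h × 7.59 mg/L = 106.1 mg/h

(a) 9180 mg; (b) 106 mg/h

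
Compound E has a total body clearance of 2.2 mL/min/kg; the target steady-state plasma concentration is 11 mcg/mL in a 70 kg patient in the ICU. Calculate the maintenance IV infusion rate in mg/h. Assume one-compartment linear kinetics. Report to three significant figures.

CL = 2.2 mL/min/kg × 70 kg = 154.0 mL/min = 154.0 × 60/1000 = 9.240 L/h
Infusion rate = CL · Css = 9.240 L/h × 11 mg/L = 101.6 mg/h

102 mg/h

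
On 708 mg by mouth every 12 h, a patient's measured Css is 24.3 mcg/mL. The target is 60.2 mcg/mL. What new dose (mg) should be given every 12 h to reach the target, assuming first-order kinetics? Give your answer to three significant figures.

For first-order elimination, Css ∝ F·D/(CL·τ); F and CL are unchanged, so Css ∝ D/τ.
D₂ = D₁ × (Css,target / Css,current) = 708 × 60.2/24.3 = 1754 mg

1750 mg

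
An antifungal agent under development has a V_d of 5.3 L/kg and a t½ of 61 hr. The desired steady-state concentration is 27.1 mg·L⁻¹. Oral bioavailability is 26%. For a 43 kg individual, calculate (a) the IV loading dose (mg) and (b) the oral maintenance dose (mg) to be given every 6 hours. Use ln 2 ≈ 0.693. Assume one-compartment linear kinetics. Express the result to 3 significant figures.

Vd(total) = 43 kg × 5.3 L/kg = 227.9 L
LD = Vd × C = 227.9 × 27.1 = 6176 mg
CL = 0.693 × Vd / t½ = 0.693 × 227.9 / 61 = 2.589 L/h
D = CL × Css × τ / F = 2.589 × 27.1 × 6 / 0.26 = 1619 mg

(a) 6180 mg; (b) 1620 mg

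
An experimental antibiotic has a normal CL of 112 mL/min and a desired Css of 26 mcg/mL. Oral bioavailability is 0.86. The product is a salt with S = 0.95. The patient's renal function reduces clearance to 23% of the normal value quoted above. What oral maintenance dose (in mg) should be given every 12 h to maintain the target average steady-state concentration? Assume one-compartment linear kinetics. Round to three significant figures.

Convert clearance: 112 mL/min × 60 min/h ÷ 1000 mL/L = 6.720 L/h
Patient clearance = 0.23 × 6.720 = 1.546 L/h
D = CL × Css × τ / F / S = 1.546 × 26 × 12 / 0.86 / 0.95 = 590.4 mg

590 mg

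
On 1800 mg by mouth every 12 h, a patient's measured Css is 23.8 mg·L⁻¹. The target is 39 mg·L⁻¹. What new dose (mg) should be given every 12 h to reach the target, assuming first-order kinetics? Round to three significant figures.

For first-order elimination, Css ∝ F·D/(CL·τ); F and CL are unchanged, so Css ∝ D/τ.
D₂ = D₁ × (Css,target / Css,current) = 1800 × 39/23.8 = 2950 mg

2950 mg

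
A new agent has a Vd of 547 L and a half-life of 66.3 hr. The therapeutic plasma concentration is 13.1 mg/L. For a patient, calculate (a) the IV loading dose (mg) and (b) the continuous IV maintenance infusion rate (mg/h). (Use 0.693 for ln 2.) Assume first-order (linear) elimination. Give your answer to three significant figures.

LD = Vd × C = 547.0 × 13.1 = 7166 mg
CL = 0.693 × Vd / t½ = 0.693 × 547.0 / 66.3 = 5.718 L/h
Infusion rate = CL × Css = 5.718 × 13.1 = 74.91 mg/h

(a) 7170 mg; (b) 74.9 mg/h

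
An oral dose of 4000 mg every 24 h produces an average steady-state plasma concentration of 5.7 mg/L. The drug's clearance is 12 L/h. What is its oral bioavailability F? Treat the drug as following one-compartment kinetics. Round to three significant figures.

F·D/τ = CL·Css at steady state → F = CL·Css·τ / D.
F = 12 × 5.7 × 24 / 4000 = 0.410

0.410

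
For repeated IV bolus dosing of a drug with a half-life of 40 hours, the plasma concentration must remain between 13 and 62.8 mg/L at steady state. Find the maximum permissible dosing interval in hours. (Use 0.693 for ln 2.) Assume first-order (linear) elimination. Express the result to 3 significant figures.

k = 0.693 / t½ = 0.693 / 40 = 0.01733 h⁻¹
Between IV bolus doses, concentration decays as C = C₀·e^(−kτ), so C_peak/C_trough = e^(kτ).
τ_max = ln(C_peak/C_trough) / k = ln(62.8/13) / 0.01733 = 1.575 / 0.01733 = 90.88 h

90.9 h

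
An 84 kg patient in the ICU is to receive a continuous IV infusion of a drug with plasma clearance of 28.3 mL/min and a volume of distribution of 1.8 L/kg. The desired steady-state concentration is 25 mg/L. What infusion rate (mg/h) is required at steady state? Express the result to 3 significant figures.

42.5 mg/h

Convert clearance: 28.3 mL/min × 60 min/h ÷ 1000 mL/L = 1.698 L/h
At steady state, infusion rate equals elimination rate: rate in = CL × Css.
R₀ = 1.698 × 25 = 42.45 mg/h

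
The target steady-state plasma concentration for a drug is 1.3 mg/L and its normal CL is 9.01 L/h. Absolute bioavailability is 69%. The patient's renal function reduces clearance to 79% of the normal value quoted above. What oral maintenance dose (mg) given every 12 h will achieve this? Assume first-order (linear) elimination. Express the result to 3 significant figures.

161 mg

Patient clearance = 0.79 × 9.010 = 7.118 L/h
At steady state, dose per interval replaces the amount cleared in that interval: F·D/τ = CL·Css.
D = CL × Css × τ / F = 7.118 × 1.3 × 12 / 0.69 = 160.9 mg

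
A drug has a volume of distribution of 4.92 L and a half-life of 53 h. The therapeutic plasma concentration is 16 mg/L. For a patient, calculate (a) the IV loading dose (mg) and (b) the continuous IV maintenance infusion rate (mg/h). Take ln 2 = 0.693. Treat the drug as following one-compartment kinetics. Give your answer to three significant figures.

LD = Vd × C = 4.920 × 16 = 78.72 mg
CL = 0.693 × Vd / t½ = 0.693 × 4.920 / 53 = 0.06433 L/h
Infusion rate = CL × Css = 0.06433 × 16 = 1.029 mg/h

(a) 78.7 mg; (b) 1.03 mg/h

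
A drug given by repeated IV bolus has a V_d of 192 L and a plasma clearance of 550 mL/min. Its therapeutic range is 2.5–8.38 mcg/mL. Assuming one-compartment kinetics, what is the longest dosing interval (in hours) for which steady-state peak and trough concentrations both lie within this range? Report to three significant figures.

Convert clearance: 550 mL/min × 60 min/h ÷ 1000 mL/L = 33.00 L/h
k = CL / Vd = 33.00 / 192.0 = 0.1719 h⁻¹
Between IV bolus doses, concentration decays as C = C₀·e^(−kτ), so C_peak/C_trough = e^(kτ).
τ_max = ln(C_peak/C_trough) / k = ln(8.38/2.5) / 0.1719 = 1.210 / 0.1719 = 7.039 h

7.04 h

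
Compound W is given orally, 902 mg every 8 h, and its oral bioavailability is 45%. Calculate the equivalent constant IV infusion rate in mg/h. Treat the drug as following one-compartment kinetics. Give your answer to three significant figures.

50.7 mg/h

Equivalent systemic input: infusion rate = F·D/τ.
Rate = 0.45 × 902 / 8 = 50.74 mg/h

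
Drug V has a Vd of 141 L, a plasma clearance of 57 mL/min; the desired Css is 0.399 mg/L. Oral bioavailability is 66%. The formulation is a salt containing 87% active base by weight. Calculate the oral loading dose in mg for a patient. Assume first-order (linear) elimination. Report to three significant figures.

98.0 mg

LD = Vd × C / F / S = 141.0 × 0.3990 / 0.66 / 0.87 = 97.98 mg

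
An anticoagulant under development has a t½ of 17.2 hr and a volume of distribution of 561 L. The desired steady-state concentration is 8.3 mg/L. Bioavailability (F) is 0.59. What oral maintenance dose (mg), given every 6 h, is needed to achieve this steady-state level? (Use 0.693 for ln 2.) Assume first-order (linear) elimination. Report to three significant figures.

CL = 0.693 × Vd / t½ = 0.693 × 561.0 / 17.2 = 22.60 L/h
D = CL × Css × τ / F = 22.60 × 8.3 × 6 / 0.59 = 1908 mg

1910 mg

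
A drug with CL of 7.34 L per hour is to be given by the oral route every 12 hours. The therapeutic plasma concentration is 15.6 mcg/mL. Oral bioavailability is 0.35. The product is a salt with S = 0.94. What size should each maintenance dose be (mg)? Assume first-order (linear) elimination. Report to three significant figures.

4180 mg

D = CL × Css × τ / F / S = 7.340 × 15.6 × 12 / 0.35 / 0.94 = 4176 mg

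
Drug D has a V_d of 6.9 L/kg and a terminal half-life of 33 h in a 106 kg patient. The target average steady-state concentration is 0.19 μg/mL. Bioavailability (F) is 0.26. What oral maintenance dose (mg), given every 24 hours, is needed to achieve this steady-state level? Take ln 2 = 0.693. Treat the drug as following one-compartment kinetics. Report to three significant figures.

Vd(total) = 106 kg × 6.9 L/kg = 731.4 L
CL = 0.693 × Vd / t½ = 0.693 × 731.4 / 33 = 15.36 L/h
D = CL × Css × τ / F = 15.36 × 0.19 × 24 / 0.26 = 269.4 mg

269 mg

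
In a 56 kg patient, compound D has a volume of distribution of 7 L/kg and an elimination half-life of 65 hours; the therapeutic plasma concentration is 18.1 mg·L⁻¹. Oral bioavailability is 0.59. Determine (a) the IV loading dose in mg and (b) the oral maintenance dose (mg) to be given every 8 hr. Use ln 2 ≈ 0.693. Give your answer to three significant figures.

Vd(total) = 56 kg × 7 L/kg = 392.0 L
LD = Vd × C = 392.0 × 18.1 = 7095 mg
CL = 0.693 × Vd / t½ = 0.693 × 392.0 / 65 = 4.179 L/h
D = CL × Css × τ / F = 4.179 × 18.1 × 8 / 0.59 = 1026 mg

(a) 7100 mg; (b) 1030 mg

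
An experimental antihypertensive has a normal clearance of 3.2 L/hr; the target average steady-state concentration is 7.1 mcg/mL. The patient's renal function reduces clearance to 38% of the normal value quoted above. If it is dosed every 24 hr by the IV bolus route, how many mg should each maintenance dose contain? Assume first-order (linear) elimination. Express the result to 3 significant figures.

207 mg

Patient clearance = 0.38 × 3.200 = 1.216 L/h
D = CL × Css × τ = 1.216 × 7.1 × 24 = 207.2 mg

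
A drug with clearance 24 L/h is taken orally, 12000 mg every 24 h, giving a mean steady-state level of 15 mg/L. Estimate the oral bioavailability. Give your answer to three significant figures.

F·D/τ = CL·Css at steady state → F = CL·Css·τ / D.
F = 24 × 15 × 24 / 12000 = 0.720

0.720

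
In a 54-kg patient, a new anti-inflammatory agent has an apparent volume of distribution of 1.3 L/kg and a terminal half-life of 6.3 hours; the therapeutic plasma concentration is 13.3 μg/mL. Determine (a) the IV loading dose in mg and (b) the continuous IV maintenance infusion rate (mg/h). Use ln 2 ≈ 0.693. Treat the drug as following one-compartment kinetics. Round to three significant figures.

Vd(total) = 54 kg × 1.3 L/kg = 70.20 L
LD = Vd × C = 70.20 × 13.3 = 933.7 mg
CL = 0.693 × Vd / t½ = 0.693 × 70.20 / 6.3 = 7.722 L/h
Infusion rate = CL × Css = 7.722 × 13.3 = 102.7 mg/h

(a) 934 mg; (b) 103 mg/h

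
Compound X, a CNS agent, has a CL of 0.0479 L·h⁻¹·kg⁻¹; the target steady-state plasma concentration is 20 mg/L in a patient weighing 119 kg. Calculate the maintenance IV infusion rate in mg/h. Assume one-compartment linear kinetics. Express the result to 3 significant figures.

114 mg/h

CL = 0.0479 L·h⁻¹·kg⁻¹ × 119 kg = 5.700 L/h
At steady state, infusion rate equals elimination rate: rate in = CL × Css.
R₀ = 5.700 × 20 = 114.0 mg/h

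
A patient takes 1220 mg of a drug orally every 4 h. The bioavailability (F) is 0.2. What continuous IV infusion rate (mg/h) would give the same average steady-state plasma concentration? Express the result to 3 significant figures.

Equivalent systemic input: infusion rate = F·D/τ.
Rate = 0.2 × 1220 / 4 = 61.00 mg/h

61.0 mg/h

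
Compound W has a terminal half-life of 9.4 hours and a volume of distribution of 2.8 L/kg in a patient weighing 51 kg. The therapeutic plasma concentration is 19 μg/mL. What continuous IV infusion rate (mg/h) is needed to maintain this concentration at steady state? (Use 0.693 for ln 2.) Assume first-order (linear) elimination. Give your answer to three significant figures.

200 mg/h

Vd(total) = 51 kg × 2.8 L/kg = 142.8 L
CL = 0.693 × Vd / t½ = 0.693 × 142.8 / 9.4 = 10.53 L/h
Infusion rate = CL × Css = 10.53 × 19 = 200.1 mg/h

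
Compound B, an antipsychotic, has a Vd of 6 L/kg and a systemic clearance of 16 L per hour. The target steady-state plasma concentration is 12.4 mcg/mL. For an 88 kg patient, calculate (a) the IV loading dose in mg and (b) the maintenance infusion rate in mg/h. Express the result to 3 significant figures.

Vd(total) = 88 kg × 6 L/kg = 528.0 L
Loading: fill Vd to C_target → 528.0 L × 12.4 mg/L = 6547 mg
Infusion rate = 16.00 L/h × 12.4 mg/L = 198.4 mg/h

(a) 6550 mg; (b) 198 mg/h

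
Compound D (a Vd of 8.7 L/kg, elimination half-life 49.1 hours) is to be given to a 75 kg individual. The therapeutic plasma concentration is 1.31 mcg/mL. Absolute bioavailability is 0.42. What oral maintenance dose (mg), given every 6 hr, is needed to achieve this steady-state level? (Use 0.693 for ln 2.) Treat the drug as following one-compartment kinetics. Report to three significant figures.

Vd = 8.7 L/kg × 75 kg = 652.5 L
k = 0.693/49.1 = 0.01411 h⁻¹, so CL = k·Vd = 0.01411 × 652.5 = 9.207 L/h
D = CL × Css × τ / F = 9.207 × 1.31 × 6 / 0.42 = 172.3 mg

172 mg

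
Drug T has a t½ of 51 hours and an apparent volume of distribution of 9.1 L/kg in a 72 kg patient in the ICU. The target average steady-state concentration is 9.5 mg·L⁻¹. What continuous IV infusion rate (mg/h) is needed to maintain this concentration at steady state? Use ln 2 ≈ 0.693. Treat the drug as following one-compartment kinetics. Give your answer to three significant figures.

84.6 mg/h

Vd(total) = 72 kg × 9.1 L/kg = 655.2 L
CL = ln 2 · Vd / t½ = 0.693 × 655.2 / 51 = 8.903 L/h
Infusion rate = CL × Css = 8.903 × 9.5 = 84.58 mg/h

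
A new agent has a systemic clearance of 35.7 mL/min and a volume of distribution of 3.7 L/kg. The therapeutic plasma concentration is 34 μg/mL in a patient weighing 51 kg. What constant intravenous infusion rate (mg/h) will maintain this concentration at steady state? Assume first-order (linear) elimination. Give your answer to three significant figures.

72.8 mg/h

CL = 35.7 mL/min = 35.7 × 0.06 = 2.142 L/h
Rate = CL × Css = 2.142 × 34 = 72.83 mg/h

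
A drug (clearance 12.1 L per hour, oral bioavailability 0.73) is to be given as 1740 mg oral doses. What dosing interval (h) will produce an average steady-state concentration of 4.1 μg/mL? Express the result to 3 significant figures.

25.6 h

F·D/τ = CL·Css → τ = F·D / (CL·Css).
τ = 0.73 × 1740 / (12.1 × 4.1) = 25.60 h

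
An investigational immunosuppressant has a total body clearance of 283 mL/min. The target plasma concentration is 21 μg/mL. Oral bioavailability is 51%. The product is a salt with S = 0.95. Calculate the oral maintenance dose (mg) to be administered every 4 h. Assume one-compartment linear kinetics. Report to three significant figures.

CL = 283 mL/min = 283 × 0.06 = 16.98 L/h
At steady state, dose per interval replaces the amount cleared in that interval: F·S·D/τ = CL·Css.
D = CL × Css × τ / F / S = 16.98 × 21 × 4 / 0.51 / 0.95 = 2944 mg

2940 mg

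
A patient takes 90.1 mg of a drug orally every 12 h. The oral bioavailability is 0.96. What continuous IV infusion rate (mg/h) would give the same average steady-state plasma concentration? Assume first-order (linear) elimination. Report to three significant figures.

7.21 mg/h

Equivalent systemic input: infusion rate = F·D/τ.
Rate = 0.96 × 90.1 / 12 = 7.208 mg/h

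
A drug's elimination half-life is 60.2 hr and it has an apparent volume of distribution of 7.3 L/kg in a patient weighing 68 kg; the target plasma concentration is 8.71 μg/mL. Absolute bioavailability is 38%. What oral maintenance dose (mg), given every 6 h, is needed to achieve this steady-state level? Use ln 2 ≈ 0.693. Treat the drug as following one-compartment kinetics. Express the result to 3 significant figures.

786 mg

Vd = 7.3 L/kg × 68 kg = 496.4 L
CL = ln 2 · Vd / t½ = 0.693 × 496.4 / 60.2 = 5.714 L/h
D = CL × Css × τ / F = 5.714 × 8.71 × 6 / 0.38 = 785.8 mg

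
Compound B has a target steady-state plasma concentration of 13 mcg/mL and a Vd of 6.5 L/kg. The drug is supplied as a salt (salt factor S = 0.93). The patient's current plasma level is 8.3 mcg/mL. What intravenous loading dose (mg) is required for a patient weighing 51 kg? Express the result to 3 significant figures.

1680 mg

Vd = 6.5 L/kg × 51 kg = 331.5 L
Concentration deficit ΔC = 13 − 8.3 = 4.700 mg/L
LD = Vd × ΔC / S = 331.5 × 4.700 / 0.93 = 1675 mg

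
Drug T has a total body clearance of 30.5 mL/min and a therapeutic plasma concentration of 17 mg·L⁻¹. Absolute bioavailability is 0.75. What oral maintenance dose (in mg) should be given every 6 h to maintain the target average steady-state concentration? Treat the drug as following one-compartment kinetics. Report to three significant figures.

249 mg

Convert clearance: 30.5 mL/min × 60 min/h ÷ 1000 mL/L = 1.830 L/h
D = CL × Css × τ / F = 1.830 × 17 × 6 / 0.75 = 248.9 mg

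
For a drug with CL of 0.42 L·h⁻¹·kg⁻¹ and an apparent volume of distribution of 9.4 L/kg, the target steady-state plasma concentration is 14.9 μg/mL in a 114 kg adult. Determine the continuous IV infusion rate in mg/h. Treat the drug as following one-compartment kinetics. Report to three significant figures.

CL = 0.42 L·h⁻¹·kg⁻¹ × 114 kg = 47.88 L/h
Infusion rate = CL · Css = 47.88 L/h × 14.9 mg/L = 713.4 mg/h

713 mg/h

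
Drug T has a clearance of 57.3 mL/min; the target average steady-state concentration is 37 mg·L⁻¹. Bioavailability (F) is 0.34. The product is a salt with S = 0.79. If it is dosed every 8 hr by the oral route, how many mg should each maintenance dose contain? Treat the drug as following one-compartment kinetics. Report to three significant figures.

CL = 57.3 mL/min × 60/1000 = 3.438 L/h
At steady state, dose per interval replaces the amount cleared in that interval: F·S·D/τ = CL·Css.
D = CL × Css × τ / F / S = 3.438 × 37 × 8 / 0.34 / 0.79 = 3789 mg

3790 mg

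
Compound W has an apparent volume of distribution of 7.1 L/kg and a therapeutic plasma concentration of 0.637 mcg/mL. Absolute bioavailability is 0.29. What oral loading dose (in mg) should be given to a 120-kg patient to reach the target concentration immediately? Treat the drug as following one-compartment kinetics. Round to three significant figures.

Total Vd = 7.1 × 120 = 852.0 L
LD = Vd × C / F = 852.0 × 0.6370 / 0.29 = 1871 mg

1870 mg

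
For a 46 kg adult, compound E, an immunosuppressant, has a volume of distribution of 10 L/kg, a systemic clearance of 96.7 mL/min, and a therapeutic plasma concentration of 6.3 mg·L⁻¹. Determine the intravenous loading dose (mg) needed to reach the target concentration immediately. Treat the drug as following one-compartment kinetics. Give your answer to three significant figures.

Total Vd = 10 × 46 = 460.0 L
Loading dose depends on Vd (not clearance): it fills the distribution volume.
LD = Vd × C = 460.0 × 6.300 = 2898 mg

2900 mg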